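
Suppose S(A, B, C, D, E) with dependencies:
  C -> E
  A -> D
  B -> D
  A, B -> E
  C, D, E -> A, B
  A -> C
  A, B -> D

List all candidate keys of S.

{A}, {B, C}, {C, D}

{A}⁺ = {A, B, C, D, E}, which is every attribute, so {A} is a candidate key.
{B, C}⁺ = {A, B, C, D, E}, which is every attribute, so {B, C} is a candidate key.
{C, D}⁺ = {A, B, C, D, E}, which is every attribute, so {C, D} is a candidate key.
No proper subset of any of these is a key, and no other minimal superkey exists.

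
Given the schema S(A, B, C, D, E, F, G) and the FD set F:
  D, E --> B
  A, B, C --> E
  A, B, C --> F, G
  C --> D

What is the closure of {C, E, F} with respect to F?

Start with {C, E, F}.
C --> D applies; add {D} → now {C, D, E, F}.
D, E --> B applies; add {B} → now {B, C, D, E, F}.
No further FD applies.

{B, C, D, E, F}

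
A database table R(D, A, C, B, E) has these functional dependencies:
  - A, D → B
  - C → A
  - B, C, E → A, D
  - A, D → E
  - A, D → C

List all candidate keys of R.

{A, D}, {B, C, E}, {C, D}

Closure of {A, D} is {A, B, C, D, E}, the whole schema; {A, D} is a candidate key.
Closure of {C, D} is {A, B, C, D, E}, the whole schema; {C, D} is a candidate key.
Closure of {B, C, E} is {A, B, C, D, E}, the whole schema; {B, C, E} is a candidate key.
No proper subset of any of these is a key, and no other minimal superkey exists.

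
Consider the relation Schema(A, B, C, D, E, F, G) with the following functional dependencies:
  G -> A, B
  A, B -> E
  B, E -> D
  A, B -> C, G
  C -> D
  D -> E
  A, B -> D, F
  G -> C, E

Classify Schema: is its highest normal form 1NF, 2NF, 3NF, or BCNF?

2NF

Candidate keys: {A, B}, {G}. Prime attributes: {A, B, G}.
B, E -> D breaks BCNF: {B, E}⁺ = {B, D, E}, so {B, E} is not a superkey.
B, E -> D determines the non-prime attribute {D} from a non-superkey — 3NF is violated.
Checking every proper subset of each key, none determines a non-prime attribute — 2NF is satisfied.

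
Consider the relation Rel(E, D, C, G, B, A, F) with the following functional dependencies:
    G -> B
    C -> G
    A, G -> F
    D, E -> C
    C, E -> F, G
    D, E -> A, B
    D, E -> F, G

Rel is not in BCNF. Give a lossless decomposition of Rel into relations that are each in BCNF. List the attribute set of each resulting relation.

{A, C, D, E}; {B, G}; {C, E, F}; {C, G}

Candidate key of the original relation: {D, E}.
{A, B, C, D, E, F, G}: {G} determines {B, G} here but is not a superkey — split on G -> B, giving {B, G} and {A, C, D, E, F, G}.
{B, G} is in BCNF.
{A, C, D, E, F, G}: {C} determines {C, G} here but is not a superkey — split on C -> G, giving {C, G} and {A, C, D, E, F}.
{C, G} is in BCNF.
{A, C, D, E, F}: {C, E} determines {C, E, F} here but is not a superkey — split on C, E -> F, giving {C, E, F} and {A, C, D, E}.
{C, E, F} is in BCNF.
{A, C, D, E} is in BCNF.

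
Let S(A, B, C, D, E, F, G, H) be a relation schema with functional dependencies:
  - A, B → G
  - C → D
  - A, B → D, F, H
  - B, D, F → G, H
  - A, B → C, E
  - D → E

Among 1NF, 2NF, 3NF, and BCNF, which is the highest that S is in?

Candidate key: {A, B}. Prime attributes: {A, B}.
C → D breaks BCNF: {C}⁺ = {C, D, E}, so {C} is not a superkey.
Because {D} is non-prime and the left side of C → D is not a superkey, the relation is not in 3NF.
No non-prime attribute depends on a proper subset of any candidate key, so 2NF holds.

2NF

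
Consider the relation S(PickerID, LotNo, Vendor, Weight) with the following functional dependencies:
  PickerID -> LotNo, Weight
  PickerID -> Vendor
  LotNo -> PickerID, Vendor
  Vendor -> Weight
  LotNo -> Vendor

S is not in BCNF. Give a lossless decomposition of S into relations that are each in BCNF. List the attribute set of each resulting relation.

Candidate keys of the original relation: {LotNo}, {PickerID}.
In {LotNo, PickerID, Vendor, Weight}, {Vendor} is not a superkey ({Vendor}⁺ restricted to this set is {Vendor, Weight}), so split on Vendor -> Weight into {Vendor, Weight} and {LotNo, PickerID, Vendor}.
{Vendor, Weight} has no BCNF violation.
{LotNo, PickerID, Vendor} has no BCNF violation.

{LotNo, PickerID, Vendor}; {Vendor, Weight}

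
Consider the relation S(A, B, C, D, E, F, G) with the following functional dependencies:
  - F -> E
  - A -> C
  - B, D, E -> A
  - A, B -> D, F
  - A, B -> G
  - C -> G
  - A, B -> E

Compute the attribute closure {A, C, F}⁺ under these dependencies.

{A, C, E, F, G}

Start with {A, C, F}.
F -> E applies; add {E} → now {A, C, E, F}.
C -> G applies; add {G} → now {A, C, E, F, G}.
No further FD applies.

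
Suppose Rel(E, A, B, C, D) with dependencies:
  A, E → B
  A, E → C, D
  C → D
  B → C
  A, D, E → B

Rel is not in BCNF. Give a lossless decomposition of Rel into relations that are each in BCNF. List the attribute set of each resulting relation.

{A, B, E}; {B, C}; {C, D}

Candidate key of the original relation: {A, E}.
In {A, B, C, D, E}, {C} is not a superkey ({C}⁺ restricted to this set is {C, D}), so split on C → D into {C, D} and {A, B, C, E}.
{C, D} is in BCNF.
In {A, B, C, E}, {B} is not a superkey ({B}⁺ restricted to this set is {B, C}), so split on B → C into {B, C} and {A, B, E}.
{B, C} is in BCNF.
{A, B, E} is in BCNF.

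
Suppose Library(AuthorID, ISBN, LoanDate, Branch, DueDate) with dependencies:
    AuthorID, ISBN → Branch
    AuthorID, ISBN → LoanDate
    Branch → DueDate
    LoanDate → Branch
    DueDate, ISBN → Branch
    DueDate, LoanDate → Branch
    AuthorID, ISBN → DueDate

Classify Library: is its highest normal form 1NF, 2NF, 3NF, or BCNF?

Candidate key: {AuthorID, ISBN}. Prime attributes: {AuthorID, ISBN}.
Branch → DueDate: {Branch}⁺ = {Branch, DueDate}, which is not all of the attributes, so the left side is not a superkey — BCNF is violated.
Branch → DueDate has non-prime {DueDate} on the right and a non-superkey on the left, so 3NF fails.
No non-prime attribute depends on a proper subset of any candidate key, so 2NF holds.

2NF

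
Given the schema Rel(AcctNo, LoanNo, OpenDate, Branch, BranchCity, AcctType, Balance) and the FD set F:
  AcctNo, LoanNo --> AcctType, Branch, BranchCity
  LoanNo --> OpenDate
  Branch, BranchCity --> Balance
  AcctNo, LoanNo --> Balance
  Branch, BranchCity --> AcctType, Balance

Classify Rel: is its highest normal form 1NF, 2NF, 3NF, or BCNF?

Candidate key: {AcctNo, LoanNo}. Prime attributes: {AcctNo, LoanNo}.
LoanNo --> OpenDate: {LoanNo}⁺ = {LoanNo, OpenDate}, which is not all of the attributes, so the left side is not a superkey — BCNF is violated.
LoanNo --> OpenDate has non-prime {OpenDate} on the right and a non-superkey on the left, so 3NF fails.
Since {LoanNo} ⊂ {AcctNo, LoanNo} and {LoanNo}⁺ ⊇ {OpenDate} with {OpenDate} non-prime, there is a partial dependency; 2NF fails.

1NF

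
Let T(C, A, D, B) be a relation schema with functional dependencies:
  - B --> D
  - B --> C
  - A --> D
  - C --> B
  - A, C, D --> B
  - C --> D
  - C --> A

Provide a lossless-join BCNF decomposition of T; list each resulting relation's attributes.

Candidate keys of the original relation: {B}, {C}.
Within {A, B, C, D}: {A}⁺ ∩ {A, B, C, D} = {A, D}, not the whole set, so A --> D violates BCNF; decompose into {A, D} and {A, B, C}.
{A, D} is in BCNF.
{A, B, C} is in BCNF.

{A, B, C}; {A, D}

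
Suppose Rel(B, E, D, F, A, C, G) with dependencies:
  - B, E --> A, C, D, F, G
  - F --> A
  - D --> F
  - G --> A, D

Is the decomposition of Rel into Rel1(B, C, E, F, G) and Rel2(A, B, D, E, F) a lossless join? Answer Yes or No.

Yes

Rel1 ∩ Rel2 = {B, E, F}; its closure under F is {A, B, C, D, E, F, G}.
Since Rel1 ⊆ {A, B, C, D, E, F, G}, the intersection is a superkey of Rel1; the decomposition is lossless.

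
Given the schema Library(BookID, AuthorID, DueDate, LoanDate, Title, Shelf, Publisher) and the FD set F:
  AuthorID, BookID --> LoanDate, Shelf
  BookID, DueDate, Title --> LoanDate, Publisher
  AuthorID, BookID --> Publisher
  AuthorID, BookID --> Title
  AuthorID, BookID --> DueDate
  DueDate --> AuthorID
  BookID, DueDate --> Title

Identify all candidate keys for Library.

{BookID} never appears on the right of any FD, so every key must include it.
{AuthorID, BookID} is a candidate key since {AuthorID, BookID}⁺ = {AuthorID, BookID, DueDate, LoanDate, Publisher, Shelf, Title} covers every attribute.
{BookID, DueDate} is a candidate key since {BookID, DueDate}⁺ = {AuthorID, BookID, DueDate, LoanDate, Publisher, Shelf, Title} covers every attribute.
No proper subset of any of these is a key, and no other minimal superkey exists.

{AuthorID, BookID}, {BookID, DueDate}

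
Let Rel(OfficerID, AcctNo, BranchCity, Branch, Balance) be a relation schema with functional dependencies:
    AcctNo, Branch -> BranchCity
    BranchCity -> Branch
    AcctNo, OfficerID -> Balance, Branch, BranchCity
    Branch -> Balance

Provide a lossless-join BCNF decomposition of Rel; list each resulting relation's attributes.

Candidate key of the original relation: {AcctNo, OfficerID}.
{AcctNo, Balance, Branch, BranchCity, OfficerID}: {AcctNo, Branch} determines {AcctNo, Balance, Branch, BranchCity} here but is not a superkey — split on AcctNo, Branch -> Balance, BranchCity, giving {AcctNo, Balance, Branch, BranchCity} and {AcctNo, Branch, OfficerID}.
{AcctNo, Balance, Branch, BranchCity}: {BranchCity} determines {Balance, Branch, BranchCity} here but is not a superkey — split on BranchCity -> Balance, Branch, giving {Balance, Branch, BranchCity} and {AcctNo, BranchCity}.
{Balance, Branch, BranchCity}: {Branch} determines {Balance, Branch} here but is not a superkey — split on Branch -> Balance, giving {Balance, Branch} and {Branch, BranchCity}.
{Balance, Branch} has no BCNF violation.
{Branch, BranchCity} has no BCNF violation.
{AcctNo, BranchCity} has no BCNF violation.
{AcctNo, Branch, OfficerID} has no BCNF violation.

{AcctNo, Branch, OfficerID}; {AcctNo, BranchCity}; {Balance, Branch}; {Branch, BranchCity}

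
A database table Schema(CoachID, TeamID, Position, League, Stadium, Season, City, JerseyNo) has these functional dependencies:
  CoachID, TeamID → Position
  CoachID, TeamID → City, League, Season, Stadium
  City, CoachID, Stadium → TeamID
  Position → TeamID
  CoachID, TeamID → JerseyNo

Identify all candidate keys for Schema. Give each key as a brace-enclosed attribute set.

No FD produces {CoachID}, so it must be in every candidate key.
{CoachID, Position} is a candidate key since {CoachID, Position}⁺ = {City, CoachID, JerseyNo, League, Position, Season, Stadium, TeamID} covers every attribute.
{CoachID, TeamID} is a candidate key since {CoachID, TeamID}⁺ = {City, CoachID, JerseyNo, League, Position, Season, Stadium, TeamID} covers every attribute.
{City, CoachID, Stadium} is a candidate key since {City, CoachID, Stadium}⁺ = {City, CoachID, JerseyNo, League, Position, Season, Stadium, TeamID} covers every attribute.
Any other superkey properly contains one of these, so there are no further candidate keys.

{City, CoachID, Stadium}, {CoachID, Position}, {CoachID, TeamID}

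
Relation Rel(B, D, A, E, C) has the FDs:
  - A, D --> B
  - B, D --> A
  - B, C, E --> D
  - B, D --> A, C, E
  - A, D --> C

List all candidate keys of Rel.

{A, D} is a candidate key since {A, D}⁺ = {A, B, C, D, E} covers every attribute.
{B, D} is a candidate key since {B, D}⁺ = {A, B, C, D, E} covers every attribute.
{B, C, E} is a candidate key since {B, C, E}⁺ = {A, B, C, D, E} covers every attribute.
No proper subset of any of these is a key, and no other minimal superkey exists.

{A, D}, {B, C, E}, {B, D}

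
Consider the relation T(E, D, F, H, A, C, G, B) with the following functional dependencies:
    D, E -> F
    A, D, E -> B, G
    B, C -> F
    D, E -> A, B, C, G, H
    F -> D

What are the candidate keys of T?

{E} never appears on the right of any FD, so every key must include it.
{D, E}⁺ = {A, B, C, D, E, F, G, H}, which is every attribute, so {D, E} is a candidate key.
{E, F}⁺ = {A, B, C, D, E, F, G, H}, which is every attribute, so {E, F} is a candidate key.
{B, C, E}⁺ = {A, B, C, D, E, F, G, H}, which is every attribute, so {B, C, E} is a candidate key.
Any other superkey properly contains one of these, so there are no further candidate keys.

{B, C, E}, {D, E}, {E, F}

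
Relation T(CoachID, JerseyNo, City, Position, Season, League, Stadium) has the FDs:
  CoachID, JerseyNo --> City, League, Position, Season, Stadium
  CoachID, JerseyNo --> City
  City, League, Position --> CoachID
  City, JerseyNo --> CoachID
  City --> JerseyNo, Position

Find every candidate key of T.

{City}, {CoachID, JerseyNo}

{City}⁺ = {City, CoachID, JerseyNo, League, Position, Season, Stadium}, which is every attribute, so {City} is a candidate key.
{CoachID, JerseyNo}⁺ = {City, CoachID, JerseyNo, League, Position, Season, Stadium}, which is every attribute, so {CoachID, JerseyNo} is a candidate key.
These are minimal and exhaustive — every other superkey contains one of them.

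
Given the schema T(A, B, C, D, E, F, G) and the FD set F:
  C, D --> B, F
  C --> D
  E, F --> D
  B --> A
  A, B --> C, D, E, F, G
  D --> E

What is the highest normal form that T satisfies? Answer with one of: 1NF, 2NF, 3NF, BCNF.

Candidate keys: {B}, {C}. Prime attributes: {B, C}.
E, F --> D: {E, F}⁺ = {D, E, F}, which is not all of the attributes, so the left side is not a superkey — BCNF is violated.
E, F --> D determines the non-prime attribute {D} from a non-superkey — 3NF is violated.
All keys have size 1, which rules out partial dependencies — 2NF is satisfied.

2NF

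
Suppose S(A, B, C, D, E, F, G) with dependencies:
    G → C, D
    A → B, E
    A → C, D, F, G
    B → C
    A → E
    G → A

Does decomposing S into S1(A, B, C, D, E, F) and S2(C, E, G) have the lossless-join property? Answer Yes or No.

No

S1 ∩ S2 = {C, E}; its closure under F is {C, E}.
S1 ⊄ {C, E} and S2 ⊄ {C, E}, so the split is lossy.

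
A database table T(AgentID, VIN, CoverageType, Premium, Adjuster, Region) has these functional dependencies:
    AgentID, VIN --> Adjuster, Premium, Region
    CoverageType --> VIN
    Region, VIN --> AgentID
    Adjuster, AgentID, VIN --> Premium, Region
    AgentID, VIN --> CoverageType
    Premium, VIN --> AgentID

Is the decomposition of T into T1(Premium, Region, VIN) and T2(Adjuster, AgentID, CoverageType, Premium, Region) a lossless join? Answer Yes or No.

No

The shared attributes are {Premium, Region} and {Premium, Region}⁺ = {Premium, Region}.
The closure covers neither T1 nor T2 entirely; the join is not lossless.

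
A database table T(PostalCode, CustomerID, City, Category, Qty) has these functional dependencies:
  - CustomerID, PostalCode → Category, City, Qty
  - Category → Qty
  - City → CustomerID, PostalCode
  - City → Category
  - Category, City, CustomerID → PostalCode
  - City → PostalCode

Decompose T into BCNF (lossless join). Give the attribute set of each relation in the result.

Candidate keys of the original relation: {City}, {CustomerID, PostalCode}.
Within {Category, City, CustomerID, PostalCode, Qty}: {Category}⁺ ∩ {Category, City, CustomerID, PostalCode, Qty} = {Category, Qty}, not the whole set, so Category → Qty violates BCNF; decompose into {Category, Qty} and {Category, City, CustomerID, PostalCode}.
{Category, Qty} has no BCNF violation.
{Category, City, CustomerID, PostalCode} has no BCNF violation.

{Category, City, CustomerID, PostalCode}; {Category, Qty}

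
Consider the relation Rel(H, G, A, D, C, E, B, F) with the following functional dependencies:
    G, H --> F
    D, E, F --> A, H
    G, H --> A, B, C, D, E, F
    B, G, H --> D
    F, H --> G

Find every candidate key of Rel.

{D, E, F}, {F, H}, {G, H}

{F, H}⁺ = {A, B, C, D, E, F, G, H}, which is every attribute, so {F, H} is a candidate key.
{G, H}⁺ = {A, B, C, D, E, F, G, H}, which is every attribute, so {G, H} is a candidate key.
{D, E, F}⁺ = {A, B, C, D, E, F, G, H}, which is every attribute, so {D, E, F} is a candidate key.
Any other superkey properly contains one of these, so there are no further candidate keys.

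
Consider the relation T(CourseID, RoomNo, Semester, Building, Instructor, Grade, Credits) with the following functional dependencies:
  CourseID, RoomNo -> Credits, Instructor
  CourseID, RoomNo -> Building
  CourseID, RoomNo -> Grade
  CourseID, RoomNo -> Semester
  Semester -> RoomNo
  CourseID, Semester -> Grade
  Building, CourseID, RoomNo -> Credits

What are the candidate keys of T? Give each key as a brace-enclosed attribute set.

{CourseID, RoomNo}, {CourseID, Semester}

Attributes never on any right-hand side: {CourseID} — every candidate key must contain it.
Closure of {CourseID, RoomNo} is {Building, CourseID, Credits, Grade, Instructor, RoomNo, Semester}, the whole schema; {CourseID, RoomNo} is a candidate key.
Closure of {CourseID, Semester} is {Building, CourseID, Credits, Grade, Instructor, RoomNo, Semester}, the whole schema; {CourseID, Semester} is a candidate key.
These are minimal and exhaustive — every other superkey contains one of them.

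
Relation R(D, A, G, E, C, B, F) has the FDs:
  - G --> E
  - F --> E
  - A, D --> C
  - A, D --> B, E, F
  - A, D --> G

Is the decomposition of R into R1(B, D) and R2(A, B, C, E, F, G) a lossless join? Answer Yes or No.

Common attributes: {B}; their closure is {B}.
Neither R1 nor R2 is contained in that closure, so the decomposition is lossy.

No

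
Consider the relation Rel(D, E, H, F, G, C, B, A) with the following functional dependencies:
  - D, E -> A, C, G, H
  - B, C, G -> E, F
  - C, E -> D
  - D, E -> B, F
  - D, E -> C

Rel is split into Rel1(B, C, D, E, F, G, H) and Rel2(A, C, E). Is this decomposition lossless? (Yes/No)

Rel1 ∩ Rel2 = {C, E}; its closure under F is {A, B, C, D, E, F, G, H}.
Rel1 is contained in that closure, so Rel1 ∩ Rel2 -> Rel1 holds and the join is lossless.

Yes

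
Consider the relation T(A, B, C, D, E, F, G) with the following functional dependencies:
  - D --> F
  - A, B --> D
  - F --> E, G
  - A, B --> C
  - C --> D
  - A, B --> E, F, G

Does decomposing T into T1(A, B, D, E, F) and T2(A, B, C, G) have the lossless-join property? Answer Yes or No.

T1 ∩ T2 = {A, B}; its closure under F is {A, B, C, D, E, F, G}.
Since T1 ⊆ {A, B, C, D, E, F, G}, the intersection is a superkey of T1; the decomposition is lossless.

Yes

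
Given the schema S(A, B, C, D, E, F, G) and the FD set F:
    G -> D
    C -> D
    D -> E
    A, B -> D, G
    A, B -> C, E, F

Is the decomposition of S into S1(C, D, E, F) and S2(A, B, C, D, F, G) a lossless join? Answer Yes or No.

Common attributes: {C, D, F}; their closure is {C, D, E, F}.
Since S1 ⊆ {C, D, E, F}, the intersection is a superkey of S1; the decomposition is lossless.

Yes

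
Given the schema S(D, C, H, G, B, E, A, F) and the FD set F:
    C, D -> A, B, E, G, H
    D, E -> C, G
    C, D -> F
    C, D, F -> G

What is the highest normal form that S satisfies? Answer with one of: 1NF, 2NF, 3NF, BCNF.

BCNF

Candidate keys: {C, D}, {D, E}. Prime attributes: {C, D, E}.
The left-hand side of every FD is a superkey, so BCNF is satisfied.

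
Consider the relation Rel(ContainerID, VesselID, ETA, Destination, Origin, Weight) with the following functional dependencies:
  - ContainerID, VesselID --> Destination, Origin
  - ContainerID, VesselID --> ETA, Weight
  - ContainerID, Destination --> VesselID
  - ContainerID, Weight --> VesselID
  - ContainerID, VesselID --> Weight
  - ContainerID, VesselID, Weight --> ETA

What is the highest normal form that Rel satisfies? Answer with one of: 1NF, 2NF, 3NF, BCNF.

Candidate keys: {ContainerID, Destination}, {ContainerID, VesselID}, {ContainerID, Weight}. Prime attributes: {ContainerID, Destination, VesselID, Weight}.
Every FD has a superkey on the left, so the relation is in BCNF.

BCNF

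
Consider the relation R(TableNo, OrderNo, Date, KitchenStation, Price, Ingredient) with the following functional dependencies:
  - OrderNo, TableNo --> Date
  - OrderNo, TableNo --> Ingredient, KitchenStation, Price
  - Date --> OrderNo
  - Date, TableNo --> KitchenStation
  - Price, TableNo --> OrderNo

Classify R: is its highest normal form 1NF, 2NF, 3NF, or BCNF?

3NF

Candidate keys: {Date, TableNo}, {OrderNo, TableNo}, {Price, TableNo}. Prime attributes: {Date, OrderNo, Price, TableNo}.
Date --> OrderNo breaks BCNF: {Date}⁺ = {Date, OrderNo}, so {Date} is not a superkey.
But every attribute on its right side ({OrderNo}) is prime, and the same holds for every other non-superkey FD, so 3NF still holds.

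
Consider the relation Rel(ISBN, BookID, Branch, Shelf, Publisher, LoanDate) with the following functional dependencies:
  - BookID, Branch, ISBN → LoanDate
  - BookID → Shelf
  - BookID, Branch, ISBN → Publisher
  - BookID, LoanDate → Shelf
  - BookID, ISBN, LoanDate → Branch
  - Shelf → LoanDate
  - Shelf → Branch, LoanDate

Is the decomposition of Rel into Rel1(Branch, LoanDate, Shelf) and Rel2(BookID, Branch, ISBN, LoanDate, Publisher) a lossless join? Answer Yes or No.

No

Common attributes: {Branch, LoanDate}; their closure is {Branch, LoanDate}.
Rel1 ⊄ {Branch, LoanDate} and Rel2 ⊄ {Branch, LoanDate}, so the split is lossy.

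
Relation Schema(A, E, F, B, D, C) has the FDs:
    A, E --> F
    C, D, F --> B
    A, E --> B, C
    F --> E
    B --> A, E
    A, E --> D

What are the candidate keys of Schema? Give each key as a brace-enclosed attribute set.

{B} is a candidate key since {B}⁺ = {A, B, C, D, E, F} covers every attribute.
{A, E} is a candidate key since {A, E}⁺ = {A, B, C, D, E, F} covers every attribute.
{A, F} is a candidate key since {A, F}⁺ = {A, B, C, D, E, F} covers every attribute.
{C, D, F} is a candidate key since {C, D, F}⁺ = {A, B, C, D, E, F} covers every attribute.
No proper subset of any of these is a key, and no other minimal superkey exists.

{A, E}, {A, F}, {B}, {C, D, F}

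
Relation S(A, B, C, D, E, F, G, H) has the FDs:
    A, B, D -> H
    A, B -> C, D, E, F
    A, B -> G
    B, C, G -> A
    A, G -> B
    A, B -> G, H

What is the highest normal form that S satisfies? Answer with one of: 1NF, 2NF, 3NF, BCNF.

Candidate keys: {A, B}, {A, G}, {B, C, G}. Prime attributes: {A, B, C, G}.
The left-hand side of every FD is a superkey, so BCNF is satisfied.

BCNF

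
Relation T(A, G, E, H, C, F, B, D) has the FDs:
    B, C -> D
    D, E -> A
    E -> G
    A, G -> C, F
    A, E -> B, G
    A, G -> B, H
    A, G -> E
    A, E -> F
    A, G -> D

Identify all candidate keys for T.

{A, E}⁺ = {A, B, C, D, E, F, G, H}, which is every attribute, so {A, E} is a candidate key.
{A, G}⁺ = {A, B, C, D, E, F, G, H}, which is every attribute, so {A, G} is a candidate key.
{D, E}⁺ = {A, B, C, D, E, F, G, H}, which is every attribute, so {D, E} is a candidate key.
{B, C, E}⁺ = {A, B, C, D, E, F, G, H}, which is every attribute, so {B, C, E} is a candidate key.
These are minimal and exhaustive — every other superkey contains one of them.

{A, E}, {A, G}, {B, C, E}, {D, E}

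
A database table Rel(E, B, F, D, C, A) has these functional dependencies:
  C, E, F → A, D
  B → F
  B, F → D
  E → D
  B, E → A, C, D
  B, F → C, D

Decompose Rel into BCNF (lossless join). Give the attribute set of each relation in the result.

Candidate key of the original relation: {B, E}.
{A, B, C, D, E, F}: {C, E, F} determines {A, C, D, E, F} here but is not a superkey — split on C, E, F → A, D, giving {A, C, D, E, F} and {B, C, E, F}.
{A, C, D, E, F}: {E} determines {D, E} here but is not a superkey — split on E → D, giving {D, E} and {A, C, E, F}.
{D, E}: every determinant is a superkey — BCNF.
{A, C, E, F}: every determinant is a superkey — BCNF.
{B, C, E, F}: {B} determines {B, C, F} here but is not a superkey — split on B → C, F, giving {B, C, F} and {B, E}.
{B, C, F}: every determinant is a superkey — BCNF.
{B, E}: every determinant is a superkey — BCNF.

{A, C, E, F}; {B, C, F}; {B, E}; {D, E}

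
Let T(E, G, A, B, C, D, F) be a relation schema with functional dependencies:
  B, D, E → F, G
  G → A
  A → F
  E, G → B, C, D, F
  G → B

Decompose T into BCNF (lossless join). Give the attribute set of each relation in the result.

{A, B, G}; {A, F}; {C, D, E, G}

Candidate keys of the original relation: {B, D, E}, {E, G}.
Within {A, B, C, D, E, F, G}: {G}⁺ ∩ {A, B, C, D, E, F, G} = {A, B, F, G}, not the whole set, so G → A, B, F violates BCNF; decompose into {A, B, F, G} and {C, D, E, G}.
Within {A, B, F, G}: {A}⁺ ∩ {A, B, F, G} = {A, F}, not the whole set, so A → F violates BCNF; decompose into {A, F} and {A, B, G}.
{A, F} is in BCNF.
{A, B, G} is in BCNF.
{C, D, E, G} is in BCNF.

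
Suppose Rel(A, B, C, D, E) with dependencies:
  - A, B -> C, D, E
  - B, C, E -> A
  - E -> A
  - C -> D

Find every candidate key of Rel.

No FD produces {B}, so it must be in every candidate key.
{A, B}⁺ = {A, B, C, D, E} — all of the relation — so {A, B} is a candidate key.
{B, E}⁺ = {A, B, C, D, E} — all of the relation — so {B, E} is a candidate key.
These are minimal and exhaustive — every other superkey contains one of them.

{A, B}, {B, E}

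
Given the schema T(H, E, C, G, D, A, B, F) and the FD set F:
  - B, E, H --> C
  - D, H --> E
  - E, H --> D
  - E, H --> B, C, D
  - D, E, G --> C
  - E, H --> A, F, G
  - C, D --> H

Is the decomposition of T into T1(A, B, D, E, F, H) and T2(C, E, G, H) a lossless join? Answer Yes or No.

Common attributes: {E, H}; their closure is {A, B, C, D, E, F, G, H}.
This includes all of T1, so the common attributes are a superkey of T1 — the join is lossless.

Yes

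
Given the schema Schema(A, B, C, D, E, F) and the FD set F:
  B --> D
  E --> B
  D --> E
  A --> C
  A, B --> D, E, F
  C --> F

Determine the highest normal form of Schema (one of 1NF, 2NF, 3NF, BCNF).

1NF

Candidate keys: {A, B}, {A, D}, {A, E}. Prime attributes: {A, B, D, E}.
B --> D breaks BCNF: {B}⁺ = {B, D, E}, so {B} is not a superkey.
Because {C} is non-prime and the left side of A --> C is not a superkey, the relation is not in 3NF.
{A} is a proper subset of the key {A, B}, and {A}⁺ contains the non-prime attributes {C, F} — a partial dependency, so 2NF is violated.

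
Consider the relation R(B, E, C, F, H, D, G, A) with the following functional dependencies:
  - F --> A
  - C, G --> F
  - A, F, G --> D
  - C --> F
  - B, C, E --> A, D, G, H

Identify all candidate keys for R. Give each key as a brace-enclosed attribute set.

No FD produces {B, C, E}, so they must be in every candidate key.
{B, C, E}⁺ = {A, B, C, D, E, F, G, H}, which is every attribute, so {B, C, E} is a candidate key.
No smaller or unrelated set reaches every attribute, so there are no other keys.

{B, C, E}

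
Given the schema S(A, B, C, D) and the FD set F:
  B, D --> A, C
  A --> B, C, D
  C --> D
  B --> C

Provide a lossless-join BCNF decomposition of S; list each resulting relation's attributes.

Candidate keys of the original relation: {A}, {B}.
In {A, B, C, D}, {C} is not a superkey ({C}⁺ restricted to this set is {C, D}), so split on C --> D into {C, D} and {A, B, C}.
{C, D}: every determinant is a superkey — BCNF.
{A, B, C}: every determinant is a superkey — BCNF.

{A, B, C}; {C, D}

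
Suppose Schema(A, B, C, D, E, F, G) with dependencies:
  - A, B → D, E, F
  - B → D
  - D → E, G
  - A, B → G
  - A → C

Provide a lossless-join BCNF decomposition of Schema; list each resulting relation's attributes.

{A, B, F}; {A, C}; {B, D}; {D, E, G}

Candidate key of the original relation: {A, B}.
In {A, B, C, D, E, F, G}, {B} is not a superkey ({B}⁺ restricted to this set is {B, D, E, G}), so split on B → D, E, G into {B, D, E, G} and {A, B, C, F}.
In {B, D, E, G}, {D} is not a superkey ({D}⁺ restricted to this set is {D, E, G}), so split on D → E, G into {D, E, G} and {B, D}.
{D, E, G} has no BCNF violation.
{B, D} has no BCNF violation.
In {A, B, C, F}, {A} is not a superkey ({A}⁺ restricted to this set is {A, C}), so split on A → C into {A, C} and {A, B, F}.
{A, C} has no BCNF violation.
{A, B, F} has no BCNF violation.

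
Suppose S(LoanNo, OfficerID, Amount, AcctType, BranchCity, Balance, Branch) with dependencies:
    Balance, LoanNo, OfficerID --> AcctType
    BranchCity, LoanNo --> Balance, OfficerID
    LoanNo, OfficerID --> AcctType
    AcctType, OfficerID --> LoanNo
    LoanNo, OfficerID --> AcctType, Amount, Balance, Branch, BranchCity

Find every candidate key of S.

{AcctType, OfficerID}, {BranchCity, LoanNo}, {LoanNo, OfficerID}

{AcctType, OfficerID} is a candidate key since {AcctType, OfficerID}⁺ = {AcctType, Amount, Balance, Branch, BranchCity, LoanNo, OfficerID} covers every attribute.
{BranchCity, LoanNo} is a candidate key since {BranchCity, LoanNo}⁺ = {AcctType, Amount, Balance, Branch, BranchCity, LoanNo, OfficerID} covers every attribute.
{LoanNo, OfficerID} is a candidate key since {LoanNo, OfficerID}⁺ = {AcctType, Amount, Balance, Branch, BranchCity, LoanNo, OfficerID} covers every attribute.
These are minimal and exhaustive — every other superkey contains one of them.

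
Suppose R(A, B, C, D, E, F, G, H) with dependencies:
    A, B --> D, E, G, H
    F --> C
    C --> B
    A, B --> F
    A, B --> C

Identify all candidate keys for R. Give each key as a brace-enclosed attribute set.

{A, B}, {A, C}, {A, F}

{A} never appears on the right of any FD, so every key must include it.
{A, B}⁺ = {A, B, C, D, E, F, G, H} — all of the relation — so {A, B} is a candidate key.
{A, C}⁺ = {A, B, C, D, E, F, G, H} — all of the relation — so {A, C} is a candidate key.
{A, F}⁺ = {A, B, C, D, E, F, G, H} — all of the relation — so {A, F} is a candidate key.
No proper subset of any of these is a key, and no other minimal superkey exists.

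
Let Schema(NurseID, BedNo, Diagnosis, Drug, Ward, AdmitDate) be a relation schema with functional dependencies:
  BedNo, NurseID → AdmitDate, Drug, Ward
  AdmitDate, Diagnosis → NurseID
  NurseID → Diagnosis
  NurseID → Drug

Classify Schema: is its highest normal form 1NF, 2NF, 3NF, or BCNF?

Candidate keys: {AdmitDate, BedNo, Diagnosis}, {BedNo, NurseID}. Prime attributes: {AdmitDate, BedNo, Diagnosis, NurseID}.
AdmitDate, Diagnosis → NurseID breaks BCNF: {AdmitDate, Diagnosis}⁺ = {AdmitDate, Diagnosis, Drug, NurseID}, so {AdmitDate, Diagnosis} is not a superkey.
NurseID → Drug determines the non-prime attribute {Drug} from a non-superkey — 3NF is violated.
{NurseID} is a proper subset of the key {BedNo, NurseID}, and {NurseID}⁺ contains the non-prime attribute {Drug} — a partial dependency, so 2NF is violated.

1NF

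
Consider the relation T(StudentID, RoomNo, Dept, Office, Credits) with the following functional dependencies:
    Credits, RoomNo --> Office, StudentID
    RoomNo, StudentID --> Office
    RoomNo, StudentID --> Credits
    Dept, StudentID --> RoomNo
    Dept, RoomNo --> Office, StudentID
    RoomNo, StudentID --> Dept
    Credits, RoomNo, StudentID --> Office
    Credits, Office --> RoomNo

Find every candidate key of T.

{Credits, Office}⁺ = {Credits, Dept, Office, RoomNo, StudentID}, which is every attribute, so {Credits, Office} is a candidate key.
{Credits, RoomNo}⁺ = {Credits, Dept, Office, RoomNo, StudentID}, which is every attribute, so {Credits, RoomNo} is a candidate key.
{Dept, RoomNo}⁺ = {Credits, Dept, Office, RoomNo, StudentID}, which is every attribute, so {Dept, RoomNo} is a candidate key.
{Dept, StudentID}⁺ = {Credits, Dept, Office, RoomNo, StudentID}, which is every attribute, so {Dept, StudentID} is a candidate key.
{RoomNo, StudentID}⁺ = {Credits, Dept, Office, RoomNo, StudentID}, which is every attribute, so {RoomNo, StudentID} is a candidate key.
Any other superkey properly contains one of these, so there are no further candidate keys.

{Credits, Office}, {Credits, RoomNo}, {Dept, RoomNo}, {Dept, StudentID}, {RoomNo, StudentID}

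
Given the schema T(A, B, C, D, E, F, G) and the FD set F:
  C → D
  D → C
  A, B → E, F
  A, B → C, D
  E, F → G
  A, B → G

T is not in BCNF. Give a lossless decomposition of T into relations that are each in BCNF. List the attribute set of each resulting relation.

Candidate key of the original relation: {A, B}.
Within {A, B, C, D, E, F, G}: {C}⁺ ∩ {A, B, C, D, E, F, G} = {C, D}, not the whole set, so C → D violates BCNF; decompose into {C, D} and {A, B, C, E, F, G}.
{C, D} is in BCNF.
Within {A, B, C, E, F, G}: {E, F}⁺ ∩ {A, B, C, E, F, G} = {E, F, G}, not the whole set, so E, F → G violates BCNF; decompose into {E, F, G} and {A, B, C, E, F}.
{E, F, G} is in BCNF.
{A, B, C, E, F} is in BCNF.

{A, B, C, E, F}; {C, D}; {E, F, G}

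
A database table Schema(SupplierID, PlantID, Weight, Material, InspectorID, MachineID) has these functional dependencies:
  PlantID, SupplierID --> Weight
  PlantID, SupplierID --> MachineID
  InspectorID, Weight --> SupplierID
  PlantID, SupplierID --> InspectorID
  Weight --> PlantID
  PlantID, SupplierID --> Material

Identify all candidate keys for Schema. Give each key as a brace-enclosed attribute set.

{InspectorID, Weight}, {PlantID, SupplierID}, {SupplierID, Weight}

{InspectorID, Weight} is a candidate key since {InspectorID, Weight}⁺ = {InspectorID, MachineID, Material, PlantID, SupplierID, Weight} covers every attribute.
{PlantID, SupplierID} is a candidate key since {PlantID, SupplierID}⁺ = {InspectorID, MachineID, Material, PlantID, SupplierID, Weight} covers every attribute.
{SupplierID, Weight} is a candidate key since {SupplierID, Weight}⁺ = {InspectorID, MachineID, Material, PlantID, SupplierID, Weight} covers every attribute.
No proper subset of any of these is a key, and no other minimal superkey exists.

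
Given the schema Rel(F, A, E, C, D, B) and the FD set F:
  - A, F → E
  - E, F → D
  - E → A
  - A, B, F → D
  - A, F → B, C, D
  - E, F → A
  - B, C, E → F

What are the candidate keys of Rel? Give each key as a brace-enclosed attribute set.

{A, F} is a candidate key since {A, F}⁺ = {A, B, C, D, E, F} covers every attribute.
{E, F} is a candidate key since {E, F}⁺ = {A, B, C, D, E, F} covers every attribute.
{B, C, E} is a candidate key since {B, C, E}⁺ = {A, B, C, D, E, F} covers every attribute.
Any other superkey properly contains one of these, so there are no further candidate keys.

{A, F}, {B, C, E}, {E, F}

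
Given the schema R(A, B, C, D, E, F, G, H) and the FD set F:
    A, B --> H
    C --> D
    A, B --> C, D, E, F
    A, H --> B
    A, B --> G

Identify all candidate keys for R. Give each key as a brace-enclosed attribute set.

No FD produces {A}, so it must be in every candidate key.
Closure of {A, B} is {A, B, C, D, E, F, G, H}, the whole schema; {A, B} is a candidate key.
Closure of {A, H} is {A, B, C, D, E, F, G, H}, the whole schema; {A, H} is a candidate key.
No proper subset of any of these is a key, and no other minimal superkey exists.

{A, B}, {A, H}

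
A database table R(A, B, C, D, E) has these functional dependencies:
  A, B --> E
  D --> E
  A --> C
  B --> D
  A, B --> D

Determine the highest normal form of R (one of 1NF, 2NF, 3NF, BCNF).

1NF

Candidate key: {A, B}. Prime attributes: {A, B}.
D --> E breaks BCNF: {D}⁺ = {D, E}, so {D} is not a superkey.
D --> E determines the non-prime attribute {E} from a non-superkey — 3NF is violated.
{A} is a proper subset of the key {A, B}, and {A}⁺ contains the non-prime attribute {C} — a partial dependency, so 2NF is violated.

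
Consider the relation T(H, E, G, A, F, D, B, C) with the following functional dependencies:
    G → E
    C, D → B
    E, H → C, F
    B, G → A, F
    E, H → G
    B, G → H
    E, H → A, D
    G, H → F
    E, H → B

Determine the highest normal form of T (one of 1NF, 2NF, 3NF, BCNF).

3NF

Candidate keys: {B, G}, {C, D, G}, {E, H}, {G, H}. Prime attributes: {B, C, D, E, G, H}.
G → E: {G}⁺ = {E, G}, which is not all of the attributes, so the left side is not a superkey — BCNF is violated.
Since {E} ⊆ prime attributes and every other non-superkey FD also has a prime right side, the schema is in 3NF.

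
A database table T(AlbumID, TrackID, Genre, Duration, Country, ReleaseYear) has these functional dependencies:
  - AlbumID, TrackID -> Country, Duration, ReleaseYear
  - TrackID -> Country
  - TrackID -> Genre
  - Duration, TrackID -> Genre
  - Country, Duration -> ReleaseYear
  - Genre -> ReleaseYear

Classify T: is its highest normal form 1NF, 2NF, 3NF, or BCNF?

Candidate key: {AlbumID, TrackID}. Prime attributes: {AlbumID, TrackID}.
TrackID -> Country breaks BCNF: {TrackID}⁺ = {Country, Genre, ReleaseYear, TrackID}, so {TrackID} is not a superkey.
Because {Country} is non-prime and the left side of TrackID -> Country is not a superkey, the relation is not in 3NF.
The proper key subset {TrackID} of {AlbumID, TrackID} determines non-prime {Country, Genre, ReleaseYear}, so the relation is not even in 2NF.

1NF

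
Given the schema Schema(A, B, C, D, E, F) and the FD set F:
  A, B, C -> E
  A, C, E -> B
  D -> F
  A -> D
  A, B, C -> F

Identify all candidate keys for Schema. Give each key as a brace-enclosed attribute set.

{A, B, C}, {A, C, E}

{A, C} never appear on the right of any FD, so every key must include all of them.
Closure of {A, B, C} is {A, B, C, D, E, F}, the whole schema; {A, B, C} is a candidate key.
Closure of {A, C, E} is {A, B, C, D, E, F}, the whole schema; {A, C, E} is a candidate key.
Any other superkey properly contains one of these, so there are no further candidate keys.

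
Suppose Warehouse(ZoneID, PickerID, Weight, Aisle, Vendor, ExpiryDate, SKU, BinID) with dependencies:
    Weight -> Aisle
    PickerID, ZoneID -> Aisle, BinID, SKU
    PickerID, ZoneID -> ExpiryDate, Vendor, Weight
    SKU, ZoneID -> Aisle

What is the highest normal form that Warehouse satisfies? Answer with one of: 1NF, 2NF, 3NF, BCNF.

Candidate key: {PickerID, ZoneID}. Prime attributes: {PickerID, ZoneID}.
Weight -> Aisle: {Weight}⁺ = {Aisle, Weight}, which is not all of the attributes, so the left side is not a superkey — BCNF is violated.
Weight -> Aisle determines the non-prime attribute {Aisle} from a non-superkey — 3NF is violated.
No non-prime attribute depends on a proper subset of any candidate key, so 2NF holds.

2NF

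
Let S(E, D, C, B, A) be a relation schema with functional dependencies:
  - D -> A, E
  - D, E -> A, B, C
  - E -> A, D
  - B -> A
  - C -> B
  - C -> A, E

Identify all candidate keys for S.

{C}, {D}, {E}

{C}⁺ = {A, B, C, D, E}, which is every attribute, so {C} is a candidate key.
{D}⁺ = {A, B, C, D, E}, which is every attribute, so {D} is a candidate key.
{E}⁺ = {A, B, C, D, E}, which is every attribute, so {E} is a candidate key.
No proper subset of any of these is a key, and no other minimal superkey exists.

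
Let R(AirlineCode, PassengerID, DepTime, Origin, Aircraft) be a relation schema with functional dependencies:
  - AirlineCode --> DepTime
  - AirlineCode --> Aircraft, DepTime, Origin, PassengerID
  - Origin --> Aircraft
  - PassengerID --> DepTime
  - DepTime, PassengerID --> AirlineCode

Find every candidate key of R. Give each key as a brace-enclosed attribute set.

{AirlineCode}, {PassengerID}

{AirlineCode}⁺ = {Aircraft, AirlineCode, DepTime, Origin, PassengerID}, which is every attribute, so {AirlineCode} is a candidate key.
{PassengerID}⁺ = {Aircraft, AirlineCode, DepTime, Origin, PassengerID}, which is every attribute, so {PassengerID} is a candidate key.
These are minimal and exhaustive — every other superkey contains one of them.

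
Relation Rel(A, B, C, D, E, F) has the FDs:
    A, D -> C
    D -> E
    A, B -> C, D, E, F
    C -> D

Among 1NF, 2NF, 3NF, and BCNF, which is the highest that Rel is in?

2NF

Candidate key: {A, B}. Prime attributes: {A, B}.
A, D -> C: {A, D}⁺ = {A, C, D, E}, which is not all of the attributes, so the left side is not a superkey — BCNF is violated.
A, D -> C has non-prime {C} on the right and a non-superkey on the left, so 3NF fails.
No non-prime attribute depends on a proper subset of any candidate key, so 2NF holds.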